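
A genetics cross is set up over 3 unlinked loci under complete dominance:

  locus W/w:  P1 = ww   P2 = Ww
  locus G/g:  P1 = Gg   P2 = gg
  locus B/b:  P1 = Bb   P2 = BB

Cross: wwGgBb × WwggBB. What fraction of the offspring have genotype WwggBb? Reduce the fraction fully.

P(WwggBb) = 1/8

wwGgBb gametes: wGB×2, wGb×2, wgB×2, wgb×2
WwggBB gametes: WgB×4, wgB×4
wwGgBb×WwggBB grid (8·8=64): WwGgBB=8 WwGgBb=8 WwggBB=8 WwggBb=8 wwGgBB=8 wwGgBb=8 wwggBB=8 wwggBb=8
WwggBb hits 8/64; gcd=8; 8÷8/64÷8 = 1/8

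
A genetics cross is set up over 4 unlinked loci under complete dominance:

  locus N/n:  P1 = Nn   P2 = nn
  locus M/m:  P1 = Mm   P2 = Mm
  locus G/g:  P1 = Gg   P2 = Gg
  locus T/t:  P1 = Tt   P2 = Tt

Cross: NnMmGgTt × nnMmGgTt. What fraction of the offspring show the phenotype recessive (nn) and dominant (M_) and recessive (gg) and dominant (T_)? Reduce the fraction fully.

NnMmGgTt gametes: NMGT×1, NMGt×1, NMgT×1, NMgt×1, NmGT×1, NmGt×1, NmgT×1, Nmgt×1, nMGT×1, nMGt×1, nMgT×1, nMgt×1, nmGT×1, nmGt×1, nmgT×1, nmgt×1
nnMmGgTt gametes: nMGT×2, nMGt×2, nMgT×2, nMgt×2, nmGT×2, nmGt×2, nmgT×2, nmgt×2
NnMmGgTt×nnMmGgTt grid (16·16=256): NnMMGGTT=2 NnMMGGTt=4 NnMMGGtt=2 NnMMGgTT=4 NnMMGgTt=8 NnMMGgtt=4 NnMMggTT=2 NnMMggTt=4 NnMMggtt=2 NnMmGGTT=4 NnMmGGTt=8 NnMmGGtt=4 NnMmGgTT=8 NnMmGgTt=16 NnMmGgtt=8 NnMmggTT=4 NnMmggTt=8 NnMmggtt=4 NnmmGGTT=2 NnmmGGTt=4 NnmmGGtt=2 NnmmGgTT=4 NnmmGgTt=8 NnmmGgtt=4 NnmmggTT=2 NnmmggTt=4 Nnmmggtt=2 nnMMGGTT=2 nnMMGGTt=4 nnMMGGtt=2 nnMMGgTT=4 nnMMGgTt=8 nnMMGgtt=4 nnMMggTT=2 nnMMggTt=4 nnMMggtt=2 nnMmGGTT=4 nnMmGGTt=8 nnMmGGtt=4 nnMmGgTT=8 nnMmGgTt=16 nnMmGgtt=8 nnMmggTT=4 nnMmggTt=8 nnMmggtt=4 nnmmGGTT=2 nnmmGGTt=4 nnmmGGtt=2 nnmmGgTT=4 nnmmGgTt=8 nnmmGgtt=4 nnmmggTT=2 nnmmggTt=4 nnmmggtt=2
nn M_ gg T_ hits 18/256; gcd=2; 18÷2/256÷2 = 9/128

P(nn M_ gg T_) = 9/128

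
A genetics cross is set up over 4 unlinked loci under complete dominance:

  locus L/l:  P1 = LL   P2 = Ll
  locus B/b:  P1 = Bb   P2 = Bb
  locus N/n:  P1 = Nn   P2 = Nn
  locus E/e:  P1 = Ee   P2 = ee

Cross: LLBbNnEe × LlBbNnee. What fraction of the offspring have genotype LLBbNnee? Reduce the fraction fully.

LLBbNnEe gametes: LBNE×2, LBNe×2, LBnE×2, LBne×2, LbNE×2, LbNe×2, LbnE×2, Lbne×2
LlBbNnee gametes: LBNe×2, LBne×2, LbNe×2, Lbne×2, lBNe×2, lBne×2, lbNe×2, lbne×2
LLBbNnEe×LlBbNnee grid (16·16=256): LLBBNNEe=4 LLBBNNee=4 LLBBNnEe=8 LLBBNnee=8 LLBBnnEe=4 LLBBnnee=4 LLBbNNEe=8 LLBbNNee=8 LLBbNnEe=16 LLBbNnee=16 LLBbnnEe=8 LLBbnnee=8 LLbbNNEe=4 LLbbNNee=4 LLbbNnEe=8 LLbbNnee=8 LLbbnnEe=4 LLbbnnee=4 LlBBNNEe=4 LlBBNNee=4 LlBBNnEe=8 LlBBNnee=8 LlBBnnEe=4 LlBBnnee=4 LlBbNNEe=8 LlBbNNee=8 LlBbNnEe=16 LlBbNnee=16 LlBbnnEe=8 LlBbnnee=8 LlbbNNEe=4 LlbbNNee=4 LlbbNnEe=8 LlbbNnee=8 LlbbnnEe=4 Llbbnnee=4
LLBbNnee hits 16/256; gcd=16; 16÷16/256÷16 = 1/16

P(LLBbNnee) = 1/16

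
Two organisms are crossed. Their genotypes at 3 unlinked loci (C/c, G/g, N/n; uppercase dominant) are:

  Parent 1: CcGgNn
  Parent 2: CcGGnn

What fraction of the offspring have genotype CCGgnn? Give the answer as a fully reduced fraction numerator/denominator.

CcGgNn gametes: CGN×1, CGn×1, CgN×1, Cgn×1, cGN×1, cGn×1, cgN×1, cgn×1
CcGGnn gametes: CGn×4, cGn×4
CcGgNn×CcGGnn grid (8·8=64): CCGGNn=4 CCGGnn=4 CCGgNn=4 CCGgnn=4 CcGGNn=8 CcGGnn=8 CcGgNn=8 CcGgnn=8 ccGGNn=4 ccGGnn=4 ccGgNn=4 ccGgnn=4
CCGgnn hits 4/64; gcd=4; 4÷4/64÷4 = 1/16

P(CCGgnn) = 1/16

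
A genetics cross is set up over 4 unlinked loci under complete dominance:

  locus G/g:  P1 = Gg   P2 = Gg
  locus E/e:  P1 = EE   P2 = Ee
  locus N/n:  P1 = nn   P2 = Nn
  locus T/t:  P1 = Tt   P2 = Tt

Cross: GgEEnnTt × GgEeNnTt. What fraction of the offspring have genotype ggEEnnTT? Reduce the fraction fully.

P(ggEEnnTT) = 1/64

GgEEnnTt gametes: GEnT×4, GEnt×4, gEnT×4, gEnt×4
GgEeNnTt gametes: GENT×1, GENt×1, GEnT×1, GEnt×1, GeNT×1, GeNt×1, GenT×1, Gent×1, gENT×1, gENt×1, gEnT×1, gEnt×1, geNT×1, geNt×1, genT×1, gent×1
GgEEnnTt×GgEeNnTt grid (16·16=256): GGEENnTT=4 GGEENnTt=8 GGEENntt=4 GGEEnnTT=4 GGEEnnTt=8 GGEEnntt=4 GGEeNnTT=4 GGEeNnTt=8 GGEeNntt=4 GGEennTT=4 GGEennTt=8 GGEenntt=4 GgEENnTT=8 GgEENnTt=16 GgEENntt=8 GgEEnnTT=8 GgEEnnTt=16 GgEEnntt=8 GgEeNnTT=8 GgEeNnTt=16 GgEeNntt=8 GgEennTT=8 GgEennTt=16 GgEenntt=8 ggEENnTT=4 ggEENnTt=8 ggEENntt=4 ggEEnnTT=4 ggEEnnTt=8 ggEEnntt=4 ggEeNnTT=4 ggEeNnTt=8 ggEeNntt=4 ggEennTT=4 ggEennTt=8 ggEenntt=4
ggEEnnTT hits 4/256; gcd=4; 4÷4/256÷4 = 1/64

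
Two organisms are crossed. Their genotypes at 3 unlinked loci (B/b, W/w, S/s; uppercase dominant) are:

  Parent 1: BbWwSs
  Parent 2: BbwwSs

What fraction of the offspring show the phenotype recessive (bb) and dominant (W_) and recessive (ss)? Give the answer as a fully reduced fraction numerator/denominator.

P(bb W_ ss) = 1/32

BbWwSs gametes: BWS×1, BWs×1, BwS×1, Bws×1, bWS×1, bWs×1, bwS×1, bws×1
BbwwSs gametes: BwS×2, Bws×2, bwS×2, bws×2
BbWwSs×BbwwSs grid (8·8=64): BBWwSS=2 BBWwSs=4 BBWwss=2 BBwwSS=2 BBwwSs=4 BBwwss=2 BbWwSS=4 BbWwSs=8 BbWwss=4 BbwwSS=4 BbwwSs=8 Bbwwss=4 bbWwSS=2 bbWwSs=4 bbWwss=2 bbwwSS=2 bbwwSs=4 bbwwss=2
bb W_ ss hits 2/64; gcd=2; 2÷2/64÷2 = 1/32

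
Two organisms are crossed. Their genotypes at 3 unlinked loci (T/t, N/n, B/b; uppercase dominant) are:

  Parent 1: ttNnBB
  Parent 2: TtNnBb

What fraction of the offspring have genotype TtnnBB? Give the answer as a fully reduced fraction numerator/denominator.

ttNnBB gametes: tNB×4, tnB×4
TtNnBb gametes: TNB×1, TNb×1, TnB×1, Tnb×1, tNB×1, tNb×1, tnB×1, tnb×1
ttNnBB×TtNnBb grid (8·8=64): TtNNBB=4 TtNNBb=4 TtNnBB=8 TtNnBb=8 TtnnBB=4 TtnnBb=4 ttNNBB=4 ttNNBb=4 ttNnBB=8 ttNnBb=8 ttnnBB=4 ttnnBb=4
TtnnBB hits 4/64; gcd=4; 4÷4/64÷4 = 1/16

P(TtnnBB) = 1/16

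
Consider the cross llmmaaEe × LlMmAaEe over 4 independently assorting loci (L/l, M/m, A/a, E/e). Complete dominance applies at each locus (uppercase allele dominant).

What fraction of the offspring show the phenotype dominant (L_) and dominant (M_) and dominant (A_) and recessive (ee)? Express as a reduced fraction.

llmmaaEe gametes: lmaE×8, lmae×8
LlMmAaEe gametes: LMAE×1, LMAe×1, LMaE×1, LMae×1, LmAE×1, LmAe×1, LmaE×1, Lmae×1, lMAE×1, lMAe×1, lMaE×1, lMae×1, lmAE×1, lmAe×1, lmaE×1, lmae×1
llmmaaEe×LlMmAaEe grid (16·16=256): LlMmAaEE=8 LlMmAaEe=16 LlMmAaee=8 LlMmaaEE=8 LlMmaaEe=16 LlMmaaee=8 LlmmAaEE=8 LlmmAaEe=16 LlmmAaee=8 LlmmaaEE=8 LlmmaaEe=16 Llmmaaee=8 llMmAaEE=8 llMmAaEe=16 llMmAaee=8 llMmaaEE=8 llMmaaEe=16 llMmaaee=8 llmmAaEE=8 llmmAaEe=16 llmmAaee=8 llmmaaEE=8 llmmaaEe=16 llmmaaee=8
L_ M_ A_ ee hits 8/256; gcd=8; 8÷8/256÷8 = 1/32

P(L_ M_ A_ ee) = 1/32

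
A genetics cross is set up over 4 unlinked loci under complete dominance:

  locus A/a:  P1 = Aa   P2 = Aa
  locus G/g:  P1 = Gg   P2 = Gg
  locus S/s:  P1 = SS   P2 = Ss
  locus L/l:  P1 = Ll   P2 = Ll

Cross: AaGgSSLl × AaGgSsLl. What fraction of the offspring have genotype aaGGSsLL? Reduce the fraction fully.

P(aaGGSsLL) = 1/128

AaGgSSLl gametes: AGSL×2, AGSl×2, AgSL×2, AgSl×2, aGSL×2, aGSl×2, agSL×2, agSl×2
AaGgSsLl gametes: AGSL×1, AGSl×1, AGsL×1, AGsl×1, AgSL×1, AgSl×1, AgsL×1, Agsl×1, aGSL×1, aGSl×1, aGsL×1, aGsl×1, agSL×1, agSl×1, agsL×1, agsl×1
AaGgSSLl×AaGgSsLl grid (16·16=256): AAGGSSLL=2 AAGGSSLl=4 AAGGSSll=2 AAGGSsLL=2 AAGGSsLl=4 AAGGSsll=2 AAGgSSLL=4 AAGgSSLl=8 AAGgSSll=4 AAGgSsLL=4 AAGgSsLl=8 AAGgSsll=4 AAggSSLL=2 AAggSSLl=4 AAggSSll=2 AAggSsLL=2 AAggSsLl=4 AAggSsll=2 AaGGSSLL=4 AaGGSSLl=8 AaGGSSll=4 AaGGSsLL=4 AaGGSsLl=8 AaGGSsll=4 AaGgSSLL=8 AaGgSSLl=16 AaGgSSll=8 AaGgSsLL=8 AaGgSsLl=16 AaGgSsll=8 AaggSSLL=4 AaggSSLl=8 AaggSSll=4 AaggSsLL=4 AaggSsLl=8 AaggSsll=4 aaGGSSLL=2 aaGGSSLl=4 aaGGSSll=2 aaGGSsLL=2 aaGGSsLl=4 aaGGSsll=2 aaGgSSLL=4 aaGgSSLl=8 aaGgSSll=4 aaGgSsLL=4 aaGgSsLl=8 aaGgSsll=4 aaggSSLL=2 aaggSSLl=4 aaggSSll=2 aaggSsLL=2 aaggSsLl=4 aaggSsll=2
aaGGSsLL hits 2/256; gcd=2; 2÷2/256÷2 = 1/128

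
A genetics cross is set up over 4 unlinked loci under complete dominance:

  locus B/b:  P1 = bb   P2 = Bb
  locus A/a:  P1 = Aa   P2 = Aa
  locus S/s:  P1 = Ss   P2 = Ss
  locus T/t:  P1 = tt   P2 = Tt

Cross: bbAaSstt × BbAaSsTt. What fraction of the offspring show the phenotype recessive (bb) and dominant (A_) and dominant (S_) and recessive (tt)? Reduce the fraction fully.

P(bb A_ S_ tt) = 9/64

bbAaSstt gametes: bASt×4, bAst×4, baSt×4, bast×4
BbAaSsTt gametes: BAST×1, BASt×1, BAsT×1, BAst×1, BaST×1, BaSt×1, BasT×1, Bast×1, bAST×1, bASt×1, bAsT×1, bAst×1, baST×1, baSt×1, basT×1, bast×1
bbAaSstt×BbAaSsTt grid (16·16=256): BbAASSTt=4 BbAASStt=4 BbAASsTt=8 BbAASstt=8 BbAAssTt=4 BbAAsstt=4 BbAaSSTt=8 BbAaSStt=8 BbAaSsTt=16 BbAaSstt=16 BbAassTt=8 BbAasstt=8 BbaaSSTt=4 BbaaSStt=4 BbaaSsTt=8 BbaaSstt=8 BbaassTt=4 Bbaasstt=4 bbAASSTt=4 bbAASStt=4 bbAASsTt=8 bbAASstt=8 bbAAssTt=4 bbAAsstt=4 bbAaSSTt=8 bbAaSStt=8 bbAaSsTt=16 bbAaSstt=16 bbAassTt=8 bbAasstt=8 bbaaSSTt=4 bbaaSStt=4 bbaaSsTt=8 bbaaSstt=8 bbaassTt=4 bbaasstt=4
bb A_ S_ tt hits 36/256; gcd=4; 36÷4/256÷4 = 9/64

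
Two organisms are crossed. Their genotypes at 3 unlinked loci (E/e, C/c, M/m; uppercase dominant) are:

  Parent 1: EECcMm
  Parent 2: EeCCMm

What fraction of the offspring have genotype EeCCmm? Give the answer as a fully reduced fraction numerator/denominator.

P(EeCCmm) = 1/16

EECcMm gametes: ECM×2, ECm×2, EcM×2, Ecm×2
EeCCMm gametes: ECM×2, ECm×2, eCM×2, eCm×2
EECcMm×EeCCMm grid (8·8=64): EECCMM=4 EECCMm=8 EECCmm=4 EECcMM=4 EECcMm=8 EECcmm=4 EeCCMM=4 EeCCMm=8 EeCCmm=4 EeCcMM=4 EeCcMm=8 EeCcmm=4
EeCCmm hits 4/64; gcd=4; 4÷4/64÷4 = 1/16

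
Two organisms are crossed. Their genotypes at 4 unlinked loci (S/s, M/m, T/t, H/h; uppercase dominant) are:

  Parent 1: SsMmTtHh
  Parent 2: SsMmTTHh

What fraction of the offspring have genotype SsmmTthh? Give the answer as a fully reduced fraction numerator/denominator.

P(SsmmTthh) = 1/64

SsMmTtHh gametes: SMTH×1, SMTh×1, SMtH×1, SMth×1, SmTH×1, SmTh×1, SmtH×1, Smth×1, sMTH×1, sMTh×1, sMtH×1, sMth×1, smTH×1, smTh×1, smtH×1, smth×1
SsMmTTHh gametes: SMTH×2, SMTh×2, SmTH×2, SmTh×2, sMTH×2, sMTh×2, smTH×2, smTh×2
SsMmTtHh×SsMmTTHh grid (16·16=256): SSMMTTHH=2 SSMMTTHh=4 SSMMTThh=2 SSMMTtHH=2 SSMMTtHh=4 SSMMTthh=2 SSMmTTHH=4 SSMmTTHh=8 SSMmTThh=4 SSMmTtHH=4 SSMmTtHh=8 SSMmTthh=4 SSmmTTHH=2 SSmmTTHh=4 SSmmTThh=2 SSmmTtHH=2 SSmmTtHh=4 SSmmTthh=2 SsMMTTHH=4 SsMMTTHh=8 SsMMTThh=4 SsMMTtHH=4 SsMMTtHh=8 SsMMTthh=4 SsMmTTHH=8 SsMmTTHh=16 SsMmTThh=8 SsMmTtHH=8 SsMmTtHh=16 SsMmTthh=8 SsmmTTHH=4 SsmmTTHh=8 SsmmTThh=4 SsmmTtHH=4 SsmmTtHh=8 SsmmTthh=4 ssMMTTHH=2 ssMMTTHh=4 ssMMTThh=2 ssMMTtHH=2 ssMMTtHh=4 ssMMTthh=2 ssMmTTHH=4 ssMmTTHh=8 ssMmTThh=4 ssMmTtHH=4 ssMmTtHh=8 ssMmTthh=4 ssmmTTHH=2 ssmmTTHh=4 ssmmTThh=2 ssmmTtHH=2 ssmmTtHh=4 ssmmTthh=2
SsmmTthh hits 4/256; gcd=4; 4÷4/256÷4 = 1/64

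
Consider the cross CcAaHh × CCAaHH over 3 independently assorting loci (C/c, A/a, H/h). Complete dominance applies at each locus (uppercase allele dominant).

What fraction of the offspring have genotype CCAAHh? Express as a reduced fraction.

CcAaHh gametes: CAH×1, CAh×1, CaH×1, Cah×1, cAH×1, cAh×1, caH×1, cah×1
CCAaHH gametes: CAH×4, CaH×4
CcAaHh×CCAaHH grid (8·8=64): CCAAHH=4 CCAAHh=4 CCAaHH=8 CCAaHh=8 CCaaHH=4 CCaaHh=4 CcAAHH=4 CcAAHh=4 CcAaHH=8 CcAaHh=8 CcaaHH=4 CcaaHh=4
CCAAHh hits 4/64; gcd=4; 4÷4/64÷4 = 1/16

P(CCAAHh) = 1/16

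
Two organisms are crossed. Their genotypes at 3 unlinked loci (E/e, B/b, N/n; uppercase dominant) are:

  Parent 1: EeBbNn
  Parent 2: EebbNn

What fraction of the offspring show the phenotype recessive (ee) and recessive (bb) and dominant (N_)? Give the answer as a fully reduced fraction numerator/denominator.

EeBbNn gametes: EBN×1, EBn×1, EbN×1, Ebn×1, eBN×1, eBn×1, ebN×1, ebn×1
EebbNn gametes: EbN×2, Ebn×2, ebN×2, ebn×2
EeBbNn×EebbNn grid (8·8=64): EEBbNN=2 EEBbNn=4 EEBbnn=2 EEbbNN=2 EEbbNn=4 EEbbnn=2 EeBbNN=4 EeBbNn=8 EeBbnn=4 EebbNN=4 EebbNn=8 Eebbnn=4 eeBbNN=2 eeBbNn=4 eeBbnn=2 eebbNN=2 eebbNn=4 eebbnn=2
ee bb N_ hits 6/64; gcd=2; 6÷2/64÷2 = 3/32

P(ee bb N_) = 3/32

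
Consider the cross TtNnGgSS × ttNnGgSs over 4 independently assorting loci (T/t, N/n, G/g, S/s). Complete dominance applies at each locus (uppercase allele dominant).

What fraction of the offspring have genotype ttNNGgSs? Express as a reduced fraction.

P(ttNNGgSs) = 1/32

TtNnGgSS gametes: TNGS×2, TNgS×2, TnGS×2, TngS×2, tNGS×2, tNgS×2, tnGS×2, tngS×2
ttNnGgSs gametes: tNGS×2, tNGs×2, tNgS×2, tNgs×2, tnGS×2, tnGs×2, tngS×2, tngs×2
TtNnGgSS×ttNnGgSs grid (16·16=256): TtNNGGSS=4 TtNNGGSs=4 TtNNGgSS=8 TtNNGgSs=8 TtNNggSS=4 TtNNggSs=4 TtNnGGSS=8 TtNnGGSs=8 TtNnGgSS=16 TtNnGgSs=16 TtNnggSS=8 TtNnggSs=8 TtnnGGSS=4 TtnnGGSs=4 TtnnGgSS=8 TtnnGgSs=8 TtnnggSS=4 TtnnggSs=4 ttNNGGSS=4 ttNNGGSs=4 ttNNGgSS=8 ttNNGgSs=8 ttNNggSS=4 ttNNggSs=4 ttNnGGSS=8 ttNnGGSs=8 ttNnGgSS=16 ttNnGgSs=16 ttNnggSS=8 ttNnggSs=8 ttnnGGSS=4 ttnnGGSs=4 ttnnGgSS=8 ttnnGgSs=8 ttnnggSS=4 ttnnggSs=4
ttNNGgSs hits 8/256; gcd=8; 8÷8/256÷8 = 1/32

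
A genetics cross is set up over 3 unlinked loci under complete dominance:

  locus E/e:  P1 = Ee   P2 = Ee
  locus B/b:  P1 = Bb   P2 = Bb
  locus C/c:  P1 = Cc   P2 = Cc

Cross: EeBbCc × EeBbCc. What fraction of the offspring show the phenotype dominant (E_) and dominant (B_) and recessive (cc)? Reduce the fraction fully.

P(E_ B_ cc) = 9/64

EeBbCc gametes: EBC×1, EBc×1, EbC×1, Ebc×1, eBC×1, eBc×1, ebC×1, ebc×1
EeBbCc gametes: EBC×1, EBc×1, EbC×1, Ebc×1, eBC×1, eBc×1, ebC×1, ebc×1
EeBbCc×EeBbCc grid (8·8=64): EEBBCC=1 EEBBCc=2 EEBBcc=1 EEBbCC=2 EEBbCc=4 EEBbcc=2 EEbbCC=1 EEbbCc=2 EEbbcc=1 EeBBCC=2 EeBBCc=4 EeBBcc=2 EeBbCC=4 EeBbCc=8 EeBbcc=4 EebbCC=2 EebbCc=4 Eebbcc=2 eeBBCC=1 eeBBCc=2 eeBBcc=1 eeBbCC=2 eeBbCc=4 eeBbcc=2 eebbCC=1 eebbCc=2 eebbcc=1
E_ B_ cc hits 9/64; gcd=1; 9÷1/64÷1 = 9/64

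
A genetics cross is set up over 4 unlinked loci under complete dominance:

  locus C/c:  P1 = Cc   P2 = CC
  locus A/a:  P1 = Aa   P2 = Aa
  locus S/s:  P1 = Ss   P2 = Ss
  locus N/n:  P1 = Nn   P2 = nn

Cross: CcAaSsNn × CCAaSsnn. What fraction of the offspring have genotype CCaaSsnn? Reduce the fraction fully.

CcAaSsNn gametes: CASN×1, CASn×1, CAsN×1, CAsn×1, CaSN×1, CaSn×1, CasN×1, Casn×1, cASN×1, cASn×1, cAsN×1, cAsn×1, caSN×1, caSn×1, casN×1, casn×1
CCAaSsnn gametes: CASn×4, CAsn×4, CaSn×4, Casn×4
CcAaSsNn×CCAaSsnn grid (16·16=256): CCAASSNn=4 CCAASSnn=4 CCAASsNn=8 CCAASsnn=8 CCAAssNn=4 CCAAssnn=4 CCAaSSNn=8 CCAaSSnn=8 CCAaSsNn=16 CCAaSsnn=16 CCAassNn=8 CCAassnn=8 CCaaSSNn=4 CCaaSSnn=4 CCaaSsNn=8 CCaaSsnn=8 CCaassNn=4 CCaassnn=4 CcAASSNn=4 CcAASSnn=4 CcAASsNn=8 CcAASsnn=8 CcAAssNn=4 CcAAssnn=4 CcAaSSNn=8 CcAaSSnn=8 CcAaSsNn=16 CcAaSsnn=16 CcAassNn=8 CcAassnn=8 CcaaSSNn=4 CcaaSSnn=4 CcaaSsNn=8 CcaaSsnn=8 CcaassNn=4 Ccaassnn=4
CCaaSsnn hits 8/256; gcd=8; 8÷8/256÷8 = 1/32

P(CCaaSsnn) = 1/32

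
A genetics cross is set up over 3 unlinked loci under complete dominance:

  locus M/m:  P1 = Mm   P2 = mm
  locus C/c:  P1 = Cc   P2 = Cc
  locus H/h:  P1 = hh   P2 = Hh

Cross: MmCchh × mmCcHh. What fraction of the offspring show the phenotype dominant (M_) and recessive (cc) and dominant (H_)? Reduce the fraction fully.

P(M_ cc H_) = 1/16

MmCchh gametes: MCh×2, Mch×2, mCh×2, mch×2
mmCcHh gametes: mCH×2, mCh×2, mcH×2, mch×2
MmCchh×mmCcHh grid (8·8=64): MmCCHh=4 MmCChh=4 MmCcHh=8 MmCchh=8 MmccHh=4 Mmcchh=4 mmCCHh=4 mmCChh=4 mmCcHh=8 mmCchh=8 mmccHh=4 mmcchh=4
M_ cc H_ hits 4/64; gcd=4; 4÷4/64÷4 = 1/16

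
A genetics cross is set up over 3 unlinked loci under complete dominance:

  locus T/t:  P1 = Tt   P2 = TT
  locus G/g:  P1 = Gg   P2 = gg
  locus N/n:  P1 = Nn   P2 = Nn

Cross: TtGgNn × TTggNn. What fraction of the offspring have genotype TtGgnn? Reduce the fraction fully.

P(TtGgnn) = 1/16

TtGgNn gametes: TGN×1, TGn×1, TgN×1, Tgn×1, tGN×1, tGn×1, tgN×1, tgn×1
TTggNn gametes: TgN×4, Tgn×4
TtGgNn×TTggNn grid (8·8=64): TTGgNN=4 TTGgNn=8 TTGgnn=4 TTggNN=4 TTggNn=8 TTggnn=4 TtGgNN=4 TtGgNn=8 TtGgnn=4 TtggNN=4 TtggNn=8 Ttggnn=4
TtGgnn hits 4/64; gcd=4; 4÷4/64÷4 = 1/16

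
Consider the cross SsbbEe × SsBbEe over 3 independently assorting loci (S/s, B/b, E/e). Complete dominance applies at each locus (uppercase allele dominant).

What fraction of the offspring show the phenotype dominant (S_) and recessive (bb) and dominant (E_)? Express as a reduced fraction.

SsbbEe gametes: SbE×2, Sbe×2, sbE×2, sbe×2
SsBbEe gametes: SBE×1, SBe×1, SbE×1, Sbe×1, sBE×1, sBe×1, sbE×1, sbe×1
SsbbEe×SsBbEe grid (8·8=64): SSBbEE=2 SSBbEe=4 SSBbee=2 SSbbEE=2 SSbbEe=4 SSbbee=2 SsBbEE=4 SsBbEe=8 SsBbee=4 SsbbEE=4 SsbbEe=8 Ssbbee=4 ssBbEE=2 ssBbEe=4 ssBbee=2 ssbbEE=2 ssbbEe=4 ssbbee=2
S_ bb E_ hits 18/64; gcd=2; 18÷2/64÷2 = 9/32

P(S_ bb E_) = 9/32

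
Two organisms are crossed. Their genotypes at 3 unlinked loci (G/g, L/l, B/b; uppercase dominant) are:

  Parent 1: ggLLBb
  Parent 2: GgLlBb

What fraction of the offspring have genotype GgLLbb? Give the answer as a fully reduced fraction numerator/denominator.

ggLLBb gametes: gLB×4, gLb×4
GgLlBb gametes: GLB×1, GLb×1, GlB×1, Glb×1, gLB×1, gLb×1, glB×1, glb×1
ggLLBb×GgLlBb grid (8·8=64): GgLLBB=4 GgLLBb=8 GgLLbb=4 GgLlBB=4 GgLlBb=8 GgLlbb=4 ggLLBB=4 ggLLBb=8 ggLLbb=4 ggLlBB=4 ggLlBb=8 ggLlbb=4
GgLLbb hits 4/64; gcd=4; 4÷4/64÷4 = 1/16

P(GgLLbb) = 1/16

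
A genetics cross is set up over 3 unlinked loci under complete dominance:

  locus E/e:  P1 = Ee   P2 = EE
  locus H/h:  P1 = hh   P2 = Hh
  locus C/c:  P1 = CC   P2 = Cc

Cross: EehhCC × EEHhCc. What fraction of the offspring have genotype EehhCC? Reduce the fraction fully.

P(EehhCC) = 1/8

EehhCC gametes: EhC×4, ehC×4
EEHhCc gametes: EHC×2, EHc×2, EhC×2, Ehc×2
EehhCC×EEHhCc grid (8·8=64): EEHhCC=8 EEHhCc=8 EEhhCC=8 EEhhCc=8 EeHhCC=8 EeHhCc=8 EehhCC=8 EehhCc=8
EehhCC hits 8/64; gcd=8; 8÷8/64÷8 = 1/8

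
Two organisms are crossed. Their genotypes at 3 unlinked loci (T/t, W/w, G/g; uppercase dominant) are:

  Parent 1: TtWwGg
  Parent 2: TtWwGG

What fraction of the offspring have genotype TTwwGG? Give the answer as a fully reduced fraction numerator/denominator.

P(TTwwGG) = 1/32

TtWwGg gametes: TWG×1, TWg×1, TwG×1, Twg×1, tWG×1, tWg×1, twG×1, twg×1
TtWwGG gametes: TWG×2, TwG×2, tWG×2, twG×2
TtWwGg×TtWwGG grid (8·8=64): TTWWGG=2 TTWWGg=2 TTWwGG=4 TTWwGg=4 TTwwGG=2 TTwwGg=2 TtWWGG=4 TtWWGg=4 TtWwGG=8 TtWwGg=8 TtwwGG=4 TtwwGg=4 ttWWGG=2 ttWWGg=2 ttWwGG=4 ttWwGg=4 ttwwGG=2 ttwwGg=2
TTwwGG hits 2/64; gcd=2; 2÷2/64÷2 = 1/32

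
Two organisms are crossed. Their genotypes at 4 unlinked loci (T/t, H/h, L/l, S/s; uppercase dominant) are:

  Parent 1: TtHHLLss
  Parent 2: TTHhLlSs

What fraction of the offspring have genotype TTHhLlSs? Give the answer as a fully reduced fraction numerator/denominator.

P(TTHhLlSs) = 1/16

TtHHLLss gametes: THLs×8, tHLs×8
TTHhLlSs gametes: THLS×2, THLs×2, THlS×2, THls×2, ThLS×2, ThLs×2, ThlS×2, Thls×2
TtHHLLss×TTHhLlSs grid (16·16=256): TTHHLLSs=16 TTHHLLss=16 TTHHLlSs=16 TTHHLlss=16 TTHhLLSs=16 TTHhLLss=16 TTHhLlSs=16 TTHhLlss=16 TtHHLLSs=16 TtHHLLss=16 TtHHLlSs=16 TtHHLlss=16 TtHhLLSs=16 TtHhLLss=16 TtHhLlSs=16 TtHhLlss=16
TTHhLlSs hits 16/256; gcd=16; 16÷16/256÷16 = 1/16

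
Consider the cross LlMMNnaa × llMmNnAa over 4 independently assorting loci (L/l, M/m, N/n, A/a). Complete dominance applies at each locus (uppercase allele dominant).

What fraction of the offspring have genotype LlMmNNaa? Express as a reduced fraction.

P(LlMmNNaa) = 1/32

LlMMNnaa gametes: LMNa×4, LMna×4, lMNa×4, lMna×4
llMmNnAa gametes: lMNA×2, lMNa×2, lMnA×2, lMna×2, lmNA×2, lmNa×2, lmnA×2, lmna×2
LlMMNnaa×llMmNnAa grid (16·16=256): LlMMNNAa=8 LlMMNNaa=8 LlMMNnAa=16 LlMMNnaa=16 LlMMnnAa=8 LlMMnnaa=8 LlMmNNAa=8 LlMmNNaa=8 LlMmNnAa=16 LlMmNnaa=16 LlMmnnAa=8 LlMmnnaa=8 llMMNNAa=8 llMMNNaa=8 llMMNnAa=16 llMMNnaa=16 llMMnnAa=8 llMMnnaa=8 llMmNNAa=8 llMmNNaa=8 llMmNnAa=16 llMmNnaa=16 llMmnnAa=8 llMmnnaa=8
LlMmNNaa hits 8/256; gcd=8; 8÷8/256÷8 = 1/32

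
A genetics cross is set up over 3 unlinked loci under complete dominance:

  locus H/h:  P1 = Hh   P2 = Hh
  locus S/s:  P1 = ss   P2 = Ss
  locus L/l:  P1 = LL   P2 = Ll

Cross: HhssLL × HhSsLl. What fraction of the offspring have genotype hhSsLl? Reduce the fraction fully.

P(hhSsLl) = 1/16

HhssLL gametes: HsL×4, hsL×4
HhSsLl gametes: HSL×1, HSl×1, HsL×1, Hsl×1, hSL×1, hSl×1, hsL×1, hsl×1
HhssLL×HhSsLl grid (8·8=64): HHSsLL=4 HHSsLl=4 HHssLL=4 HHssLl=4 HhSsLL=8 HhSsLl=8 HhssLL=8 HhssLl=8 hhSsLL=4 hhSsLl=4 hhssLL=4 hhssLl=4
hhSsLl hits 4/64; gcd=4; 4÷4/64÷4 = 1/16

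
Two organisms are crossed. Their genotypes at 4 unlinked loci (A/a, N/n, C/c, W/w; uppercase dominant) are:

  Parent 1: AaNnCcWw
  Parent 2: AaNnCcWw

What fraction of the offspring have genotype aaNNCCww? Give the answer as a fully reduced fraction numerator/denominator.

AaNnCcWw gametes: ANCW×1, ANCw×1, ANcW×1, ANcw×1, AnCW×1, AnCw×1, AncW×1, Ancw×1, aNCW×1, aNCw×1, aNcW×1, aNcw×1, anCW×1, anCw×1, ancW×1, ancw×1
AaNnCcWw gametes: ANCW×1, ANCw×1, ANcW×1, ANcw×1, AnCW×1, AnCw×1, AncW×1, Ancw×1, aNCW×1, aNCw×1, aNcW×1, aNcw×1, anCW×1, anCw×1, ancW×1, ancw×1
AaNnCcWw×AaNnCcWw grid (16·16=256): AANNCCWW=1 AANNCCWw=2 AANNCCww=1 AANNCcWW=2 AANNCcWw=4 AANNCcww=2 AANNccWW=1 AANNccWw=2 AANNccww=1 AANnCCWW=2 AANnCCWw=4 AANnCCww=2 AANnCcWW=4 AANnCcWw=8 AANnCcww=4 AANnccWW=2 AANnccWw=4 AANnccww=2 AAnnCCWW=1 AAnnCCWw=2 AAnnCCww=1 AAnnCcWW=2 AAnnCcWw=4 AAnnCcww=2 AAnnccWW=1 AAnnccWw=2 AAnnccww=1 AaNNCCWW=2 AaNNCCWw=4 AaNNCCww=2 AaNNCcWW=4 AaNNCcWw=8 AaNNCcww=4 AaNNccWW=2 AaNNccWw=4 AaNNccww=2 AaNnCCWW=4 AaNnCCWw=8 AaNnCCww=4 AaNnCcWW=8 AaNnCcWw=16 AaNnCcww=8 AaNnccWW=4 AaNnccWw=8 AaNnccww=4 AannCCWW=2 AannCCWw=4 AannCCww=2 AannCcWW=4 AannCcWw=8 AannCcww=4 AannccWW=2 AannccWw=4 Aannccww=2 aaNNCCWW=1 aaNNCCWw=2 aaNNCCww=1 aaNNCcWW=2 aaNNCcWw=4 aaNNCcww=2 aaNNccWW=1 aaNNccWw=2 aaNNccww=1 aaNnCCWW=2 aaNnCCWw=4 aaNnCCww=2 aaNnCcWW=4 aaNnCcWw=8 aaNnCcww=4 aaNnccWW=2 aaNnccWw=4 aaNnccww=2 aannCCWW=1 aannCCWw=2 aannCCww=1 aannCcWW=2 aannCcWw=4 aannCcww=2 aannccWW=1 aannccWw=2 aannccww=1
aaNNCCww hits 1/256; gcd=1; 1÷1/256÷1 = 1/256

P(aaNNCCww) = 1/256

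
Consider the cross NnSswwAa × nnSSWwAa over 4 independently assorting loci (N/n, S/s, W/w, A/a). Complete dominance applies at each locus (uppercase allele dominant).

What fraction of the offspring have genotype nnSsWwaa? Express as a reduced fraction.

P(nnSsWwaa) = 1/32

NnSswwAa gametes: NSwA×2, NSwa×2, NswA×2, Nswa×2, nSwA×2, nSwa×2, nswA×2, nswa×2
nnSSWwAa gametes: nSWA×4, nSWa×4, nSwA×4, nSwa×4
NnSswwAa×nnSSWwAa grid (16·16=256): NnSSWwAA=8 NnSSWwAa=16 NnSSWwaa=8 NnSSwwAA=8 NnSSwwAa=16 NnSSwwaa=8 NnSsWwAA=8 NnSsWwAa=16 NnSsWwaa=8 NnSswwAA=8 NnSswwAa=16 NnSswwaa=8 nnSSWwAA=8 nnSSWwAa=16 nnSSWwaa=8 nnSSwwAA=8 nnSSwwAa=16 nnSSwwaa=8 nnSsWwAA=8 nnSsWwAa=16 nnSsWwaa=8 nnSswwAA=8 nnSswwAa=16 nnSswwaa=8
nnSsWwaa hits 8/256; gcd=8; 8÷8/256÷8 = 1/32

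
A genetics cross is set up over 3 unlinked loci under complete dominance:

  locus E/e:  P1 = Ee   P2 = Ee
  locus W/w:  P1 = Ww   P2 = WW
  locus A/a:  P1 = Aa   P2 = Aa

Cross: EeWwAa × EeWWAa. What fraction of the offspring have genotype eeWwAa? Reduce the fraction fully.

P(eeWwAa) = 1/16

EeWwAa gametes: EWA×1, EWa×1, EwA×1, Ewa×1, eWA×1, eWa×1, ewA×1, ewa×1
EeWWAa gametes: EWA×2, EWa×2, eWA×2, eWa×2
EeWwAa×EeWWAa grid (8·8=64): EEWWAA=2 EEWWAa=4 EEWWaa=2 EEWwAA=2 EEWwAa=4 EEWwaa=2 EeWWAA=4 EeWWAa=8 EeWWaa=4 EeWwAA=4 EeWwAa=8 EeWwaa=4 eeWWAA=2 eeWWAa=4 eeWWaa=2 eeWwAA=2 eeWwAa=4 eeWwaa=2
eeWwAa hits 4/64; gcd=4; 4÷4/64÷4 = 1/16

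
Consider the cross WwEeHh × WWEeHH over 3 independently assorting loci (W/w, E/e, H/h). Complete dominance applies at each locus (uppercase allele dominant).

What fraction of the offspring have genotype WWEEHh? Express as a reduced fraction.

P(WWEEHh) = 1/16

WwEeHh gametes: WEH×1, WEh×1, WeH×1, Weh×1, wEH×1, wEh×1, weH×1, weh×1
WWEeHH gametes: WEH×4, WeH×4
WwEeHh×WWEeHH grid (8·8=64): WWEEHH=4 WWEEHh=4 WWEeHH=8 WWEeHh=8 WWeeHH=4 WWeeHh=4 WwEEHH=4 WwEEHh=4 WwEeHH=8 WwEeHh=8 WweeHH=4 WweeHh=4
WWEEHh hits 4/64; gcd=4; 4÷4/64÷4 = 1/16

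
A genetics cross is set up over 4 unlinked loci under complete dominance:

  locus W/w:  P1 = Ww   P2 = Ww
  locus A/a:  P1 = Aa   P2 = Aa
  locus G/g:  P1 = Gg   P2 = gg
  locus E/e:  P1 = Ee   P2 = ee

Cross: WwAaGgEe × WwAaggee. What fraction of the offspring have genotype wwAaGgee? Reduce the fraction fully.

WwAaGgEe gametes: WAGE×1, WAGe×1, WAgE×1, WAge×1, WaGE×1, WaGe×1, WagE×1, Wage×1, wAGE×1, wAGe×1, wAgE×1, wAge×1, waGE×1, waGe×1, wagE×1, wage×1
WwAaggee gametes: WAge×4, Wage×4, wAge×4, wage×4
WwAaGgEe×WwAaggee grid (16·16=256): WWAAGgEe=4 WWAAGgee=4 WWAAggEe=4 WWAAggee=4 WWAaGgEe=8 WWAaGgee=8 WWAaggEe=8 WWAaggee=8 WWaaGgEe=4 WWaaGgee=4 WWaaggEe=4 WWaaggee=4 WwAAGgEe=8 WwAAGgee=8 WwAAggEe=8 WwAAggee=8 WwAaGgEe=16 WwAaGgee=16 WwAaggEe=16 WwAaggee=16 WwaaGgEe=8 WwaaGgee=8 WwaaggEe=8 Wwaaggee=8 wwAAGgEe=4 wwAAGgee=4 wwAAggEe=4 wwAAggee=4 wwAaGgEe=8 wwAaGgee=8 wwAaggEe=8 wwAaggee=8 wwaaGgEe=4 wwaaGgee=4 wwaaggEe=4 wwaaggee=4
wwAaGgee hits 8/256; gcd=8; 8÷8/256÷8 = 1/32

P(wwAaGgee) = 1/32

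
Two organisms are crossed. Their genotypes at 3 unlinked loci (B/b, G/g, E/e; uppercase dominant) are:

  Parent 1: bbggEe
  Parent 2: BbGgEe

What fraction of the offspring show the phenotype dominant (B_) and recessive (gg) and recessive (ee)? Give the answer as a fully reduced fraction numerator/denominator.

bbggEe gametes: bgE×4, bge×4
BbGgEe gametes: BGE×1, BGe×1, BgE×1, Bge×1, bGE×1, bGe×1, bgE×1, bge×1
bbggEe×BbGgEe grid (8·8=64): BbGgEE=4 BbGgEe=8 BbGgee=4 BbggEE=4 BbggEe=8 Bbggee=4 bbGgEE=4 bbGgEe=8 bbGgee=4 bbggEE=4 bbggEe=8 bbggee=4
B_ gg ee hits 4/64; gcd=4; 4÷4/64÷4 = 1/16

P(B_ gg ee) = 1/16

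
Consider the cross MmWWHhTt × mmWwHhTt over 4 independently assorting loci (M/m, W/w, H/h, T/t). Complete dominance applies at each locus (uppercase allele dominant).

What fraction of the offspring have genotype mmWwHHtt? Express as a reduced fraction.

P(mmWwHHtt) = 1/64

MmWWHhTt gametes: MWHT×2, MWHt×2, MWhT×2, MWht×2, mWHT×2, mWHt×2, mWhT×2, mWht×2
mmWwHhTt gametes: mWHT×2, mWHt×2, mWhT×2, mWht×2, mwHT×2, mwHt×2, mwhT×2, mwht×2
MmWWHhTt×mmWwHhTt grid (16·16=256): MmWWHHTT=4 MmWWHHTt=8 MmWWHHtt=4 MmWWHhTT=8 MmWWHhTt=16 MmWWHhtt=8 MmWWhhTT=4 MmWWhhTt=8 MmWWhhtt=4 MmWwHHTT=4 MmWwHHTt=8 MmWwHHtt=4 MmWwHhTT=8 MmWwHhTt=16 MmWwHhtt=8 MmWwhhTT=4 MmWwhhTt=8 MmWwhhtt=4 mmWWHHTT=4 mmWWHHTt=8 mmWWHHtt=4 mmWWHhTT=8 mmWWHhTt=16 mmWWHhtt=8 mmWWhhTT=4 mmWWhhTt=8 mmWWhhtt=4 mmWwHHTT=4 mmWwHHTt=8 mmWwHHtt=4 mmWwHhTT=8 mmWwHhTt=16 mmWwHhtt=8 mmWwhhTT=4 mmWwhhTt=8 mmWwhhtt=4
mmWwHHtt hits 4/256; gcd=4; 4÷4/256÷4 = 1/64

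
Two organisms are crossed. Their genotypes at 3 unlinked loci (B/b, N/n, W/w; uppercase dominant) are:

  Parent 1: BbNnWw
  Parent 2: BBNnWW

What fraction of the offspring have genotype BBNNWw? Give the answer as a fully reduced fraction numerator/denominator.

P(BBNNWw) = 1/16

BbNnWw gametes: BNW×1, BNw×1, BnW×1, Bnw×1, bNW×1, bNw×1, bnW×1, bnw×1
BBNnWW gametes: BNW×4, BnW×4
BbNnWw×BBNnWW grid (8·8=64): BBNNWW=4 BBNNWw=4 BBNnWW=8 BBNnWw=8 BBnnWW=4 BBnnWw=4 BbNNWW=4 BbNNWw=4 BbNnWW=8 BbNnWw=8 BbnnWW=4 BbnnWw=4
BBNNWw hits 4/64; gcd=4; 4÷4/64÷4 = 1/16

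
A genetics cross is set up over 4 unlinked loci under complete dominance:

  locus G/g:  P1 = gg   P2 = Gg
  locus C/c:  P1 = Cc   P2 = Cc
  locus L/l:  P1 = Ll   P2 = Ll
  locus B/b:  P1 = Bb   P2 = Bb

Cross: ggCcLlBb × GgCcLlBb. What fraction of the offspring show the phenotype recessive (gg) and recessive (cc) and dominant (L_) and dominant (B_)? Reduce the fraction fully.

P(gg cc L_ B_) = 9/128

ggCcLlBb gametes: gCLB×2, gCLb×2, gClB×2, gClb×2, gcLB×2, gcLb×2, gclB×2, gclb×2
GgCcLlBb gametes: GCLB×1, GCLb×1, GClB×1, GClb×1, GcLB×1, GcLb×1, GclB×1, Gclb×1, gCLB×1, gCLb×1, gClB×1, gClb×1, gcLB×1, gcLb×1, gclB×1, gclb×1
ggCcLlBb×GgCcLlBb grid (16·16=256): GgCCLLBB=2 GgCCLLBb=4 GgCCLLbb=2 GgCCLlBB=4 GgCCLlBb=8 GgCCLlbb=4 GgCCllBB=2 GgCCllBb=4 GgCCllbb=2 GgCcLLBB=4 GgCcLLBb=8 GgCcLLbb=4 GgCcLlBB=8 GgCcLlBb=16 GgCcLlbb=8 GgCcllBB=4 GgCcllBb=8 GgCcllbb=4 GgccLLBB=2 GgccLLBb=4 GgccLLbb=2 GgccLlBB=4 GgccLlBb=8 GgccLlbb=4 GgccllBB=2 GgccllBb=4 Ggccllbb=2 ggCCLLBB=2 ggCCLLBb=4 ggCCLLbb=2 ggCCLlBB=4 ggCCLlBb=8 ggCCLlbb=4 ggCCllBB=2 ggCCllBb=4 ggCCllbb=2 ggCcLLBB=4 ggCcLLBb=8 ggCcLLbb=4 ggCcLlBB=8 ggCcLlBb=16 ggCcLlbb=8 ggCcllBB=4 ggCcllBb=8 ggCcllbb=4 ggccLLBB=2 ggccLLBb=4 ggccLLbb=2 ggccLlBB=4 ggccLlBb=8 ggccLlbb=4 ggccllBB=2 ggccllBb=4 ggccllbb=2
gg cc L_ B_ hits 18/256; gcd=2; 18÷2/256÷2 = 9/128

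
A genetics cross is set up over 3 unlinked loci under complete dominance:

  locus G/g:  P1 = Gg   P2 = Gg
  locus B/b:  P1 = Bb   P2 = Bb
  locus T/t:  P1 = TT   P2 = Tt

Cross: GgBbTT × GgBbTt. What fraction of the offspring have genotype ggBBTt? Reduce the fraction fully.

P(ggBBTt) = 1/32

GgBbTT gametes: GBT×2, GbT×2, gBT×2, gbT×2
GgBbTt gametes: GBT×1, GBt×1, GbT×1, Gbt×1, gBT×1, gBt×1, gbT×1, gbt×1
GgBbTT×GgBbTt grid (8·8=64): GGBBTT=2 GGBBTt=2 GGBbTT=4 GGBbTt=4 GGbbTT=2 GGbbTt=2 GgBBTT=4 GgBBTt=4 GgBbTT=8 GgBbTt=8 GgbbTT=4 GgbbTt=4 ggBBTT=2 ggBBTt=2 ggBbTT=4 ggBbTt=4 ggbbTT=2 ggbbTt=2
ggBBTt hits 2/64; gcd=2; 2÷2/64÷2 = 1/32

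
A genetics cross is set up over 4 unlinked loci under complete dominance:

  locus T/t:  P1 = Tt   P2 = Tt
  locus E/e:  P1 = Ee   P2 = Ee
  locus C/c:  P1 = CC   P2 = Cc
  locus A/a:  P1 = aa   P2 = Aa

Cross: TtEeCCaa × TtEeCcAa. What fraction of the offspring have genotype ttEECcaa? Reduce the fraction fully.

P(ttEECcaa) = 1/64

TtEeCCaa gametes: TECa×4, TeCa×4, tECa×4, teCa×4
TtEeCcAa gametes: TECA×1, TECa×1, TEcA×1, TEca×1, TeCA×1, TeCa×1, TecA×1, Teca×1, tECA×1, tECa×1, tEcA×1, tEca×1, teCA×1, teCa×1, tecA×1, teca×1
TtEeCCaa×TtEeCcAa grid (16·16=256): TTEECCAa=4 TTEECCaa=4 TTEECcAa=4 TTEECcaa=4 TTEeCCAa=8 TTEeCCaa=8 TTEeCcAa=8 TTEeCcaa=8 TTeeCCAa=4 TTeeCCaa=4 TTeeCcAa=4 TTeeCcaa=4 TtEECCAa=8 TtEECCaa=8 TtEECcAa=8 TtEECcaa=8 TtEeCCAa=16 TtEeCCaa=16 TtEeCcAa=16 TtEeCcaa=16 TteeCCAa=8 TteeCCaa=8 TteeCcAa=8 TteeCcaa=8 ttEECCAa=4 ttEECCaa=4 ttEECcAa=4 ttEECcaa=4 ttEeCCAa=8 ttEeCCaa=8 ttEeCcAa=8 ttEeCcaa=8 tteeCCAa=4 tteeCCaa=4 tteeCcAa=4 tteeCcaa=4
ttEECcaa hits 4/256; gcd=4; 4÷4/256÷4 = 1/64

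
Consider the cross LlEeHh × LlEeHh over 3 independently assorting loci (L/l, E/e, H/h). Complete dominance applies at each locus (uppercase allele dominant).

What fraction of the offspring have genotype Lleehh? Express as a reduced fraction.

LlEeHh gametes: LEH×1, LEh×1, LeH×1, Leh×1, lEH×1, lEh×1, leH×1, leh×1
LlEeHh gametes: LEH×1, LEh×1, LeH×1, Leh×1, lEH×1, lEh×1, leH×1, leh×1
LlEeHh×LlEeHh grid (8·8=64): LLEEHH=1 LLEEHh=2 LLEEhh=1 LLEeHH=2 LLEeHh=4 LLEehh=2 LLeeHH=1 LLeeHh=2 LLeehh=1 LlEEHH=2 LlEEHh=4 LlEEhh=2 LlEeHH=4 LlEeHh=8 LlEehh=4 LleeHH=2 LleeHh=4 Lleehh=2 llEEHH=1 llEEHh=2 llEEhh=1 llEeHH=2 llEeHh=4 llEehh=2 lleeHH=1 lleeHh=2 lleehh=1
Lleehh hits 2/64; gcd=2; 2÷2/64÷2 = 1/32

P(Lleehh) = 1/32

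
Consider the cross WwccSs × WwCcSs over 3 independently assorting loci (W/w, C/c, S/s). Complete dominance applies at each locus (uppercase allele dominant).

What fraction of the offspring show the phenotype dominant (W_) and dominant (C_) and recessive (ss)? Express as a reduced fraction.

P(W_ C_ ss) = 3/32

WwccSs gametes: WcS×2, Wcs×2, wcS×2, wcs×2
WwCcSs gametes: WCS×1, WCs×1, WcS×1, Wcs×1, wCS×1, wCs×1, wcS×1, wcs×1
WwccSs×WwCcSs grid (8·8=64): WWCcSS=2 WWCcSs=4 WWCcss=2 WWccSS=2 WWccSs=4 WWccss=2 WwCcSS=4 WwCcSs=8 WwCcss=4 WwccSS=4 WwccSs=8 Wwccss=4 wwCcSS=2 wwCcSs=4 wwCcss=2 wwccSS=2 wwccSs=4 wwccss=2
W_ C_ ss hits 6/64; gcd=2; 6÷2/64÷2 = 3/32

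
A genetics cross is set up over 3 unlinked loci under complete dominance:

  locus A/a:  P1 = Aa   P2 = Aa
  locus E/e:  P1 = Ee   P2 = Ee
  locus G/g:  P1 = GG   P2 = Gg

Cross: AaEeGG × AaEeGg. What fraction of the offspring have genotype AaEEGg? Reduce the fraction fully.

P(AaEEGg) = 1/16

AaEeGG gametes: AEG×2, AeG×2, aEG×2, aeG×2
AaEeGg gametes: AEG×1, AEg×1, AeG×1, Aeg×1, aEG×1, aEg×1, aeG×1, aeg×1
AaEeGG×AaEeGg grid (8·8=64): AAEEGG=2 AAEEGg=2 AAEeGG=4 AAEeGg=4 AAeeGG=2 AAeeGg=2 AaEEGG=4 AaEEGg=4 AaEeGG=8 AaEeGg=8 AaeeGG=4 AaeeGg=4 aaEEGG=2 aaEEGg=2 aaEeGG=4 aaEeGg=4 aaeeGG=2 aaeeGg=2
AaEEGg hits 4/64; gcd=4; 4÷4/64÷4 = 1/16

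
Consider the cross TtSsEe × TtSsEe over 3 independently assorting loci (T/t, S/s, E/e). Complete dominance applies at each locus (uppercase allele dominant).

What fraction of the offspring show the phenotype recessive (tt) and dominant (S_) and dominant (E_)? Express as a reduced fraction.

P(tt S_ E_) = 9/64

TtSsEe gametes: TSE×1, TSe×1, TsE×1, Tse×1, tSE×1, tSe×1, tsE×1, tse×1
TtSsEe gametes: TSE×1, TSe×1, TsE×1, Tse×1, tSE×1, tSe×1, tsE×1, tse×1
TtSsEe×TtSsEe grid (8·8=64): TTSSEE=1 TTSSEe=2 TTSSee=1 TTSsEE=2 TTSsEe=4 TTSsee=2 TTssEE=1 TTssEe=2 TTssee=1 TtSSEE=2 TtSSEe=4 TtSSee=2 TtSsEE=4 TtSsEe=8 TtSsee=4 TtssEE=2 TtssEe=4 Ttssee=2 ttSSEE=1 ttSSEe=2 ttSSee=1 ttSsEE=2 ttSsEe=4 ttSsee=2 ttssEE=1 ttssEe=2 ttssee=1
tt S_ E_ hits 9/64; gcd=1; 9÷1/64÷1 = 9/64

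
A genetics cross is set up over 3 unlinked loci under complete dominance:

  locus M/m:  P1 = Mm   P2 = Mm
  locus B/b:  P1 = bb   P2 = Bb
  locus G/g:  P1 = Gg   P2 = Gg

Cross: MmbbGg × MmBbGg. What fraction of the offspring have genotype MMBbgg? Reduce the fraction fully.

MmbbGg gametes: MbG×2, Mbg×2, mbG×2, mbg×2
MmBbGg gametes: MBG×1, MBg×1, MbG×1, Mbg×1, mBG×1, mBg×1, mbG×1, mbg×1
MmbbGg×MmBbGg grid (8·8=64): MMBbGG=2 MMBbGg=4 MMBbgg=2 MMbbGG=2 MMbbGg=4 MMbbgg=2 MmBbGG=4 MmBbGg=8 MmBbgg=4 MmbbGG=4 MmbbGg=8 Mmbbgg=4 mmBbGG=2 mmBbGg=4 mmBbgg=2 mmbbGG=2 mmbbGg=4 mmbbgg=2
MMBbgg hits 2/64; gcd=2; 2÷2/64÷2 = 1/32

P(MMBbgg) = 1/32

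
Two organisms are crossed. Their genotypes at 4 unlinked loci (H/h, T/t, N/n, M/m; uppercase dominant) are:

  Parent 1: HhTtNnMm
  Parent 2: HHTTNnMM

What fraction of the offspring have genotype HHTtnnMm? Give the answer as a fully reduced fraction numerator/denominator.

HhTtNnMm gametes: HTNM×1, HTNm×1, HTnM×1, HTnm×1, HtNM×1, HtNm×1, HtnM×1, Htnm×1, hTNM×1, hTNm×1, hTnM×1, hTnm×1, htNM×1, htNm×1, htnM×1, htnm×1
HHTTNnMM gametes: HTNM×8, HTnM×8
HhTtNnMm×HHTTNnMM grid (16·16=256): HHTTNNMM=8 HHTTNNMm=8 HHTTNnMM=16 HHTTNnMm=16 HHTTnnMM=8 HHTTnnMm=8 HHTtNNMM=8 HHTtNNMm=8 HHTtNnMM=16 HHTtNnMm=16 HHTtnnMM=8 HHTtnnMm=8 HhTTNNMM=8 HhTTNNMm=8 HhTTNnMM=16 HhTTNnMm=16 HhTTnnMM=8 HhTTnnMm=8 HhTtNNMM=8 HhTtNNMm=8 HhTtNnMM=16 HhTtNnMm=16 HhTtnnMM=8 HhTtnnMm=8
HHTtnnMm hits 8/256; gcd=8; 8÷8/256÷8 = 1/32

P(HHTtnnMm) = 1/32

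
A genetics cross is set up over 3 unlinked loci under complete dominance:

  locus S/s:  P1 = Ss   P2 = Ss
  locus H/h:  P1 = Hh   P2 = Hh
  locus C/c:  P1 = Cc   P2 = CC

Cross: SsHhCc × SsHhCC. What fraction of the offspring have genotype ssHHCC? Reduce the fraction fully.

P(ssHHCC) = 1/32

SsHhCc gametes: SHC×1, SHc×1, ShC×1, Shc×1, sHC×1, sHc×1, shC×1, shc×1
SsHhCC gametes: SHC×2, ShC×2, sHC×2, shC×2
SsHhCc×SsHhCC grid (8·8=64): SSHHCC=2 SSHHCc=2 SSHhCC=4 SSHhCc=4 SShhCC=2 SShhCc=2 SsHHCC=4 SsHHCc=4 SsHhCC=8 SsHhCc=8 SshhCC=4 SshhCc=4 ssHHCC=2 ssHHCc=2 ssHhCC=4 ssHhCc=4 sshhCC=2 sshhCc=2
ssHHCC hits 2/64; gcd=2; 2÷2/64÷2 = 1/32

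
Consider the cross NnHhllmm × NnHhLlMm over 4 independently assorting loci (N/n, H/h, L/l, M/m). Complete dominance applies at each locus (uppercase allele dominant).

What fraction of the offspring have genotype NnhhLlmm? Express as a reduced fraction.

P(NnhhLlmm) = 1/32

NnHhllmm gametes: NHlm×4, Nhlm×4, nHlm×4, nhlm×4
NnHhLlMm gametes: NHLM×1, NHLm×1, NHlM×1, NHlm×1, NhLM×1, NhLm×1, NhlM×1, Nhlm×1, nHLM×1, nHLm×1, nHlM×1, nHlm×1, nhLM×1, nhLm×1, nhlM×1, nhlm×1
NnHhllmm×NnHhLlMm grid (16·16=256): NNHHLlMm=4 NNHHLlmm=4 NNHHllMm=4 NNHHllmm=4 NNHhLlMm=8 NNHhLlmm=8 NNHhllMm=8 NNHhllmm=8 NNhhLlMm=4 NNhhLlmm=4 NNhhllMm=4 NNhhllmm=4 NnHHLlMm=8 NnHHLlmm=8 NnHHllMm=8 NnHHllmm=8 NnHhLlMm=16 NnHhLlmm=16 NnHhllMm=16 NnHhllmm=16 NnhhLlMm=8 NnhhLlmm=8 NnhhllMm=8 Nnhhllmm=8 nnHHLlMm=4 nnHHLlmm=4 nnHHllMm=4 nnHHllmm=4 nnHhLlMm=8 nnHhLlmm=8 nnHhllMm=8 nnHhllmm=8 nnhhLlMm=4 nnhhLlmm=4 nnhhllMm=4 nnhhllmm=4
NnhhLlmm hits 8/256; gcd=8; 8÷8/256÷8 = 1/32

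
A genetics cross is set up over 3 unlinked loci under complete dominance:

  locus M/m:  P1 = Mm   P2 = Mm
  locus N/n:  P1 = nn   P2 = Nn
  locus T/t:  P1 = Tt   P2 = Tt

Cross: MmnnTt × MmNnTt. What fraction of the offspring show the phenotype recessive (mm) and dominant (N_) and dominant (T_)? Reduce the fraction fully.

P(mm N_ T_) = 3/32

MmnnTt gametes: MnT×2, Mnt×2, mnT×2, mnt×2
MmNnTt gametes: MNT×1, MNt×1, MnT×1, Mnt×1, mNT×1, mNt×1, mnT×1, mnt×1
MmnnTt×MmNnTt grid (8·8=64): MMNnTT=2 MMNnTt=4 MMNntt=2 MMnnTT=2 MMnnTt=4 MMnntt=2 MmNnTT=4 MmNnTt=8 MmNntt=4 MmnnTT=4 MmnnTt=8 Mmnntt=4 mmNnTT=2 mmNnTt=4 mmNntt=2 mmnnTT=2 mmnnTt=4 mmnntt=2
mm N_ T_ hits 6/64; gcd=2; 6÷2/64÷2 = 3/32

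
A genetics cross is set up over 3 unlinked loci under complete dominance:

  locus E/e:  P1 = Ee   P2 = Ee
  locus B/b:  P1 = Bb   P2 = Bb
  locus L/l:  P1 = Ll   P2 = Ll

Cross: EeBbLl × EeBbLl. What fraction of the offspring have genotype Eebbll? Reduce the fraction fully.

EeBbLl gametes: EBL×1, EBl×1, EbL×1, Ebl×1, eBL×1, eBl×1, ebL×1, ebl×1
EeBbLl gametes: EBL×1, EBl×1, EbL×1, Ebl×1, eBL×1, eBl×1, ebL×1, ebl×1
EeBbLl×EeBbLl grid (8·8=64): EEBBLL=1 EEBBLl=2 EEBBll=1 EEBbLL=2 EEBbLl=4 EEBbll=2 EEbbLL=1 EEbbLl=2 EEbbll=1 EeBBLL=2 EeBBLl=4 EeBBll=2 EeBbLL=4 EeBbLl=8 EeBbll=4 EebbLL=2 EebbLl=4 Eebbll=2 eeBBLL=1 eeBBLl=2 eeBBll=1 eeBbLL=2 eeBbLl=4 eeBbll=2 eebbLL=1 eebbLl=2 eebbll=1
Eebbll hits 2/64; gcd=2; 2÷2/64÷2 = 1/32

P(Eebbll) = 1/32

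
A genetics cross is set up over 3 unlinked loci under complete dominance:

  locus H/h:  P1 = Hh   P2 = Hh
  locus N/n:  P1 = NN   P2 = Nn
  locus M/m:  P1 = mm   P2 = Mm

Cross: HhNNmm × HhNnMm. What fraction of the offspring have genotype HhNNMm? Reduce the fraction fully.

P(HhNNMm) = 1/8

HhNNmm gametes: HNm×4, hNm×4
HhNnMm gametes: HNM×1, HNm×1, HnM×1, Hnm×1, hNM×1, hNm×1, hnM×1, hnm×1
HhNNmm×HhNnMm grid (8·8=64): HHNNMm=4 HHNNmm=4 HHNnMm=4 HHNnmm=4 HhNNMm=8 HhNNmm=8 HhNnMm=8 HhNnmm=8 hhNNMm=4 hhNNmm=4 hhNnMm=4 hhNnmm=4
HhNNMm hits 8/64; gcd=8; 8÷8/64÷8 = 1/8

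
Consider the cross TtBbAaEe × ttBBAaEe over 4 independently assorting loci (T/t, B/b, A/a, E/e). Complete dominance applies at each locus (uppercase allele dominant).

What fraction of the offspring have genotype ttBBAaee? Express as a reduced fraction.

P(ttBBAaee) = 1/32

TtBbAaEe gametes: TBAE×1, TBAe×1, TBaE×1, TBae×1, TbAE×1, TbAe×1, TbaE×1, Tbae×1, tBAE×1, tBAe×1, tBaE×1, tBae×1, tbAE×1, tbAe×1, tbaE×1, tbae×1
ttBBAaEe gametes: tBAE×4, tBAe×4, tBaE×4, tBae×4
TtBbAaEe×ttBBAaEe grid (16·16=256): TtBBAAEE=4 TtBBAAEe=8 TtBBAAee=4 TtBBAaEE=8 TtBBAaEe=16 TtBBAaee=8 TtBBaaEE=4 TtBBaaEe=8 TtBBaaee=4 TtBbAAEE=4 TtBbAAEe=8 TtBbAAee=4 TtBbAaEE=8 TtBbAaEe=16 TtBbAaee=8 TtBbaaEE=4 TtBbaaEe=8 TtBbaaee=4 ttBBAAEE=4 ttBBAAEe=8 ttBBAAee=4 ttBBAaEE=8 ttBBAaEe=16 ttBBAaee=8 ttBBaaEE=4 ttBBaaEe=8 ttBBaaee=4 ttBbAAEE=4 ttBbAAEe=8 ttBbAAee=4 ttBbAaEE=8 ttBbAaEe=16 ttBbAaee=8 ttBbaaEE=4 ttBbaaEe=8 ttBbaaee=4
ttBBAaee hits 8/256; gcd=8; 8÷8/256÷8 = 1/32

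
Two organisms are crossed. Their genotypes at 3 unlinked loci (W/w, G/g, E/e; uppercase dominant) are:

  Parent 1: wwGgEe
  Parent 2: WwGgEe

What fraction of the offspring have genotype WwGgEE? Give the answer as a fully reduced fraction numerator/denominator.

wwGgEe gametes: wGE×2, wGe×2, wgE×2, wge×2
WwGgEe gametes: WGE×1, WGe×1, WgE×1, Wge×1, wGE×1, wGe×1, wgE×1, wge×1
wwGgEe×WwGgEe grid (8·8=64): WwGGEE=2 WwGGEe=4 WwGGee=2 WwGgEE=4 WwGgEe=8 WwGgee=4 WwggEE=2 WwggEe=4 Wwggee=2 wwGGEE=2 wwGGEe=4 wwGGee=2 wwGgEE=4 wwGgEe=8 wwGgee=4 wwggEE=2 wwggEe=4 wwggee=2
WwGgEE hits 4/64; gcd=4; 4÷4/64÷4 = 1/16

P(WwGgEE) = 1/16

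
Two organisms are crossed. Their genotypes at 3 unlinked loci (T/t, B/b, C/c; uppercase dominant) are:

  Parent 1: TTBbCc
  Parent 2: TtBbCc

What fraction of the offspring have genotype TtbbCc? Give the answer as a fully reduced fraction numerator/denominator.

P(TtbbCc) = 1/16

TTBbCc gametes: TBC×2, TBc×2, TbC×2, Tbc×2
TtBbCc gametes: TBC×1, TBc×1, TbC×1, Tbc×1, tBC×1, tBc×1, tbC×1, tbc×1
TTBbCc×TtBbCc grid (8·8=64): TTBBCC=2 TTBBCc=4 TTBBcc=2 TTBbCC=4 TTBbCc=8 TTBbcc=4 TTbbCC=2 TTbbCc=4 TTbbcc=2 TtBBCC=2 TtBBCc=4 TtBBcc=2 TtBbCC=4 TtBbCc=8 TtBbcc=4 TtbbCC=2 TtbbCc=4 Ttbbcc=2
TtbbCc hits 4/64; gcd=4; 4÷4/64÷4 = 1/16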